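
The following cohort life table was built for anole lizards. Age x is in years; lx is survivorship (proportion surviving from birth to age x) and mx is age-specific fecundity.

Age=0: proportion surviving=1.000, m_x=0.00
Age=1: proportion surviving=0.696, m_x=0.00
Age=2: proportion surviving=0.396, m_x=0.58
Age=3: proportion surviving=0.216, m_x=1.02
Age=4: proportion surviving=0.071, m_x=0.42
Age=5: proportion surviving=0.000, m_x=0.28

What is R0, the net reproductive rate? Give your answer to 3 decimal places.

lx·mx by age: 0, 0, 0.22968, 0.22032, 0.02982, 0
R0 = Σ lx·mx = 0.47982 → 0.480

0.480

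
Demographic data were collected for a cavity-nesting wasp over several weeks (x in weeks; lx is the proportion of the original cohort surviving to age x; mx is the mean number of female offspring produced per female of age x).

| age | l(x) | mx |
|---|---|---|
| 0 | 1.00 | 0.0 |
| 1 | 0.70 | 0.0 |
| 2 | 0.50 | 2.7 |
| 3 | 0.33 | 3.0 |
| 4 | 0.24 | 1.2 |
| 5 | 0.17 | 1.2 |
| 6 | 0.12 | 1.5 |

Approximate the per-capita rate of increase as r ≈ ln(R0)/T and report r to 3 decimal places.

0.372

R0 = Σ lx·mx = 0 + 0 + 1.35 + 0.99 + 0.288 + 0.204 + 0.18 = 3.012
Σ x·lx·mx = 8.922; T = 8.922/3.012 = 2.96215…
r ≈ ln(R0)/T = ln(3.012)/2.96215… = 0.37223… → 0.372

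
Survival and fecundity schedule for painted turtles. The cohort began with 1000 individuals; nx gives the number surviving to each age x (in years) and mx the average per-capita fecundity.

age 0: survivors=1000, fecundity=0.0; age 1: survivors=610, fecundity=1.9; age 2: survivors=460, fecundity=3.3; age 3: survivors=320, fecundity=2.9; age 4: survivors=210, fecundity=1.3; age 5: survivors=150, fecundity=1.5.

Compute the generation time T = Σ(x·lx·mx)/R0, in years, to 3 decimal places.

lx = nx/n0 = nx/1000: 1, 0.61, 0.46, 0.32, 0.21, 0.15
lx·mx: 0, 1.159, 1.518, 0.928, 0.273, 0.225 → R0 = 4.103
x·lx·mx: 0, 1.159, 3.036, 2.784, 1.092, 1.125 → Σ = 9.196
T = 9.196 / 4.103 = 2.241287… → 2.241

2.241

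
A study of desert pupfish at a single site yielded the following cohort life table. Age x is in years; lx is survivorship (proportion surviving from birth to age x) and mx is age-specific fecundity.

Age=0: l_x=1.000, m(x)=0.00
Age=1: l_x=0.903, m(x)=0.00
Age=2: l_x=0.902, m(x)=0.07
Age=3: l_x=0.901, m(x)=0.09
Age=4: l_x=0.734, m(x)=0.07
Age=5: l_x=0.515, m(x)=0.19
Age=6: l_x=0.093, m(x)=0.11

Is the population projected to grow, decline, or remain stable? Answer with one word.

R0 = Σ lx·mx = 0 + 0 + 0.06314 + 0.08109 + 0.05138 + 0.09785 + 0.01023 = 0.30369
R0 < 1, so the population is declining.

declining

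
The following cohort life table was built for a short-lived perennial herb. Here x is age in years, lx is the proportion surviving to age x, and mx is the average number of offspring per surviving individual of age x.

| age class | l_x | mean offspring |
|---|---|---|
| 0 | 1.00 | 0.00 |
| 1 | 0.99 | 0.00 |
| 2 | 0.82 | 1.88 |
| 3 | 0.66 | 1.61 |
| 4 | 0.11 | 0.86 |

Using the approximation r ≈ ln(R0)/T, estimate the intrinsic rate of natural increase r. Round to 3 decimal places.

0.403

R0 = Σ lx·mx = 0 + 0 + 1.5416 + 1.0626 + 0.0946 = 2.6988
Σ x·lx·mx = 6.6494; T = 6.6494/2.6988 = 2.46384…
r ≈ ln(R0)/T = ln(2.6988)/2.46384… = 0.40295… → 0.403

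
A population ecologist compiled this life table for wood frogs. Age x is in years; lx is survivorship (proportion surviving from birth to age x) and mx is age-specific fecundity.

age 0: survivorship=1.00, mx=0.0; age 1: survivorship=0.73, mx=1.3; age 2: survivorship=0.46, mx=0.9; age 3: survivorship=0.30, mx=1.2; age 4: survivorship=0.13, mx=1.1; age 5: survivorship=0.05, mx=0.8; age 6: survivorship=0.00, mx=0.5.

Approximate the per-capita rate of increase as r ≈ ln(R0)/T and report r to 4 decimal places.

0.3388

R0 = Σ lx·mx = 0 + 0.949 + 0.414 + 0.36 + 0.143 + 0.04 + 0 = 1.906
Σ x·lx·mx = 3.629; T = 3.629/1.906 = 1.90399…
r ≈ ln(R0)/T = ln(1.906)/1.90399… = 0.338766… → 0.3388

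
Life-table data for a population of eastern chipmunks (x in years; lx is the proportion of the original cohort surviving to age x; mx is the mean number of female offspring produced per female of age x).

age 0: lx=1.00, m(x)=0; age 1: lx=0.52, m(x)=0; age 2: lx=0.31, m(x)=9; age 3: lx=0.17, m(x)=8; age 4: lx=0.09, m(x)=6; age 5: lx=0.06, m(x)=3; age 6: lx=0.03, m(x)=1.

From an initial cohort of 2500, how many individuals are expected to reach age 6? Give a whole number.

75

Expected survivors = N0 · l_6 = 2500 × 0.03 = 75 → 75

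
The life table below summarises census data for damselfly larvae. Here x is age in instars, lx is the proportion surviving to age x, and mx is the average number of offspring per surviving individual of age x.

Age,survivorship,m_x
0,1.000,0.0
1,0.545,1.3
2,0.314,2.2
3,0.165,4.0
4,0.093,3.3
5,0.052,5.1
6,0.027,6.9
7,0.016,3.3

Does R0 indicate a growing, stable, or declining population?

growing

R0 = Σ lx·mx = 0 + 0.7085 + 0.6908 + 0.66 + 0.3069 + 0.2652 + 0.1863 + 0.0528 = 2.8705
R0 > 1, so the population is growing.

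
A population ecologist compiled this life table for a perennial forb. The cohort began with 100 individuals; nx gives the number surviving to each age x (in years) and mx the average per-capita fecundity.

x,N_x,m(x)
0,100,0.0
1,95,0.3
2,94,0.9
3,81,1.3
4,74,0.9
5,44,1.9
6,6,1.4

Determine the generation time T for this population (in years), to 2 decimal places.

lx = nx/n0 = nx/100: 1, 0.95, 0.94, 0.81, 0.74, 0.44, 0.06
lx·mx: 0, 0.285, 0.846, 1.053, 0.666, 0.836, 0.084 → R0 = 3.77
x·lx·mx: 0, 0.285, 1.692, 3.159, 2.664, 4.18, 0.504 → Σ = 12.484
T = 12.484 / 3.77 = 3.311406… → 3.31

3.31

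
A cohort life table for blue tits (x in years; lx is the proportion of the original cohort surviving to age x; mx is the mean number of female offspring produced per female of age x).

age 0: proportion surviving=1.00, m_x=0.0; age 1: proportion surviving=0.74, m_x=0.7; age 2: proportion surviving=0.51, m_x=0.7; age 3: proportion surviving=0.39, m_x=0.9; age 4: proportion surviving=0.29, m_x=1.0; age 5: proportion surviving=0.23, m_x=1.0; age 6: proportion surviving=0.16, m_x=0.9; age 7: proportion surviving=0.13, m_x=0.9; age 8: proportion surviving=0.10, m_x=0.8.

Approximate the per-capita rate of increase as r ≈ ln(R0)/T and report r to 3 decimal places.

R0 = Σ lx·mx = 0 + 0.518 + 0.357 + 0.351 + 0.29 + 0.23 + 0.144 + 0.117 + 0.08 = 2.087
Σ x·lx·mx = 6.918; T = 6.918/2.087 = 3.31481…
r ≈ ln(R0)/T = ln(2.087)/3.31481… = 0.22195… → 0.222

0.222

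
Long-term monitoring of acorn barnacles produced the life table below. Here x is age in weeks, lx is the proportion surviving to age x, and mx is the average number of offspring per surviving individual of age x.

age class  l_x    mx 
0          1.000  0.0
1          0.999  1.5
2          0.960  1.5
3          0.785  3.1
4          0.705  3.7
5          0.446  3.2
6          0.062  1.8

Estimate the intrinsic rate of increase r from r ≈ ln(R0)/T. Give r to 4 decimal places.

R0 = Σ lx·mx = 0 + 1.4985 + 1.44 + 2.4335 + 2.6085 + 1.4272 + 0.1116 = 9.5193
Σ x·lx·mx = 29.9186; T = 29.9186/9.5193 = 3.14294…
r ≈ ln(R0)/T = ln(9.5193)/3.14294… = 0.716947… → 0.7169

0.7169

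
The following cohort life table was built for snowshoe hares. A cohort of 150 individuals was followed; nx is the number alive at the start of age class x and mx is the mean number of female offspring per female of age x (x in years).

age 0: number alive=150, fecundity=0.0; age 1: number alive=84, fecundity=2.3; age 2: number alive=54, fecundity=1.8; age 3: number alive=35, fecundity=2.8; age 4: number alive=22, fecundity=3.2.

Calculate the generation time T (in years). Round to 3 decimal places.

2.099

lx = nx/n0 = nx/150: 1, 0.56, 0.36, 0.23333…, 0.14667…
lx·mx: 0, 1.288, 0.648, 0.653333…, 0.469333… → R0 = 3.058667…
x·lx·mx: 0, 1.288, 1.296, 1.96…, 1.877333… → Σ = 6.421333…
T = 6.421333… / 3.058667… = 2.09939… → 2.099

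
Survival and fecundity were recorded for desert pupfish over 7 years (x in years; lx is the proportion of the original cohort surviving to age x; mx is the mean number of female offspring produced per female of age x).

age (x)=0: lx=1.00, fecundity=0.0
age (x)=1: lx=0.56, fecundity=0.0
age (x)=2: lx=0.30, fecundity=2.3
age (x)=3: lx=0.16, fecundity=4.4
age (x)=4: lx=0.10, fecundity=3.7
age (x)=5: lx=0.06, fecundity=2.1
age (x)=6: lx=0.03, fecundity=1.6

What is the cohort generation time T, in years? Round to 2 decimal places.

3.04

lx·mx: 0, 0, 0.69, 0.704, 0.37, 0.126, 0.048 → R0 = 1.938
x·lx·mx: 0, 0, 1.38, 2.112, 1.48, 0.63, 0.288 → Σ = 5.89
T = 5.89 / 1.938 = 3.039216… → 3.04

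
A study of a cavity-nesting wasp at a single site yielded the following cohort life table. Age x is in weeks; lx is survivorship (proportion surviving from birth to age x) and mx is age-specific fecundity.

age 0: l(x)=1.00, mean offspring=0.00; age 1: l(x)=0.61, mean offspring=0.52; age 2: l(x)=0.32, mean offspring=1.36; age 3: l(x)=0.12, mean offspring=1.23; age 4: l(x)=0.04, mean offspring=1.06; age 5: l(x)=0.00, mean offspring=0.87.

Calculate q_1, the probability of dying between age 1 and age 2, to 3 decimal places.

q_1 = (l_1 − l_2) / l_1 = (0.61 − 0.32) / 0.61
     = 0.29 / 0.61 = 0.47541… → 0.475

0.475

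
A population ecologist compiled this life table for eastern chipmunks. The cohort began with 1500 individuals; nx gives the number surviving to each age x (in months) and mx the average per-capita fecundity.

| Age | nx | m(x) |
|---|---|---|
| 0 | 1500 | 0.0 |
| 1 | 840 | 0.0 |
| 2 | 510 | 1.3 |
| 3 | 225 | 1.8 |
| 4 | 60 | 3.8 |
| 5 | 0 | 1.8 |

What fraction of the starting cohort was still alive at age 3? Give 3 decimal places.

0.150

l_3 = n_3/n_0 = 225/1500 = 0.15 → 0.150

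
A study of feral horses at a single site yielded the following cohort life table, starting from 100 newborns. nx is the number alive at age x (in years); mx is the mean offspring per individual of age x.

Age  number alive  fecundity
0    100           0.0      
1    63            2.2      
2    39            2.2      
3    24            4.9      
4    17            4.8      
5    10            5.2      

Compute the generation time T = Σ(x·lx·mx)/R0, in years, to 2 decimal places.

lx = nx/n0 = nx/100: 1, 0.63, 0.39, 0.24, 0.17, 0.1
lx·mx: 0, 1.386, 0.858, 1.176, 0.816, 0.52 → R0 = 4.756
x·lx·mx: 0, 1.386, 1.716, 3.528, 3.264, 2.6 → Σ = 12.494
T = 12.494 / 4.756 = 2.626997… → 2.63

2.63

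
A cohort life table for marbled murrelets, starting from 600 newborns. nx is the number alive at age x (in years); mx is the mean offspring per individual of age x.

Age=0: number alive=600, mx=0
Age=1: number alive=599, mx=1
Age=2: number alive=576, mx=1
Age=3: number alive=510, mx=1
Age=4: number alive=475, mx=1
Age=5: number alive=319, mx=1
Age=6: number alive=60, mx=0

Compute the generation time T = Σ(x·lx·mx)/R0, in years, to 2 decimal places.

lx = nx/n0 = nx/600: 1, 0.99833…, 0.96, 0.85, 0.79167…, 0.53167…, 0.1
lx·mx: 0, 0.998333…, 0.96, 0.85, 0.791667…, 0.531667…, 0 → R0 = 4.131667…
x·lx·mx: 0, 0.998333…, 1.92, 2.55, 3.166667…, 2.658333…, 0 → Σ = 11.293333…
T = 11.293333… / 4.131667… = 2.73336… → 2.73

2.73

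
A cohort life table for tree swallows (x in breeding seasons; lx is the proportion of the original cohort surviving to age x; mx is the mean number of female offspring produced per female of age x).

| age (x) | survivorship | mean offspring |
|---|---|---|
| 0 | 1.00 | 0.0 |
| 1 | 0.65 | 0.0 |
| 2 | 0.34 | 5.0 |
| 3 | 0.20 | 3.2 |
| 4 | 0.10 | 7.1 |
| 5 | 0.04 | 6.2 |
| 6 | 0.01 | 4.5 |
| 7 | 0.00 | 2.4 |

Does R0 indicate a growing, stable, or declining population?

growing

R0 = Σ lx·mx = 0 + 0 + 1.7 + 0.64 + 0.71 + 0.248 + 0.045 + 0 = 3.343
R0 > 1, so the population is growing.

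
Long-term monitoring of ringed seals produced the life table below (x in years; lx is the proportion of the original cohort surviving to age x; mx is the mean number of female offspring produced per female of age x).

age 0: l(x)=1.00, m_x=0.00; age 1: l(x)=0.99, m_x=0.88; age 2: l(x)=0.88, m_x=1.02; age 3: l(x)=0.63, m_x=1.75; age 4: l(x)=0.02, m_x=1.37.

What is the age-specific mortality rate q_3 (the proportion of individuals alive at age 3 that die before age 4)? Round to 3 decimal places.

0.968

q_3 = (l_3 − l_4) / l_3 = (0.63 − 0.02) / 0.63
     = 0.61 / 0.63 = 0.968254… → 0.968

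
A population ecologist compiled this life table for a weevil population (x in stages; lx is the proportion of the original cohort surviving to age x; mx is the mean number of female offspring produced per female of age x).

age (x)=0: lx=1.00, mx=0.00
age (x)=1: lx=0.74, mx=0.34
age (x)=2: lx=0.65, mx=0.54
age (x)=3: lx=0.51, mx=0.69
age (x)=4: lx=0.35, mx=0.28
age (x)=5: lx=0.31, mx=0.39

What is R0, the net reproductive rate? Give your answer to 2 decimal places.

1.17

lx·mx by age: 0, 0.2516, 0.351, 0.3519, 0.098, 0.1209
R0 = Σ lx·mx = 1.1734 → 1.17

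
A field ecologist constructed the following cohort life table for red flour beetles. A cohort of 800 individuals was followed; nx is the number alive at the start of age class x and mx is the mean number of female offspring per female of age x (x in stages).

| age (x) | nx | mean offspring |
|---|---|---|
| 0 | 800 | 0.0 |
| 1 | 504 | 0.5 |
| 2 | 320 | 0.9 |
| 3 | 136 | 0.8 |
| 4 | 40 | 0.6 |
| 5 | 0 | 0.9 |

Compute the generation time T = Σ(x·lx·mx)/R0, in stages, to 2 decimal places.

1.86

lx = nx/n0 = nx/800: 1, 0.63, 0.4, 0.17, 0.05, 0
lx·mx: 0, 0.315, 0.36, 0.136, 0.03, 0 → R0 = 0.841
x·lx·mx: 0, 0.315, 0.72, 0.408, 0.12, 0 → Σ = 1.563
T = 1.563 / 0.841 = 1.858502… → 1.86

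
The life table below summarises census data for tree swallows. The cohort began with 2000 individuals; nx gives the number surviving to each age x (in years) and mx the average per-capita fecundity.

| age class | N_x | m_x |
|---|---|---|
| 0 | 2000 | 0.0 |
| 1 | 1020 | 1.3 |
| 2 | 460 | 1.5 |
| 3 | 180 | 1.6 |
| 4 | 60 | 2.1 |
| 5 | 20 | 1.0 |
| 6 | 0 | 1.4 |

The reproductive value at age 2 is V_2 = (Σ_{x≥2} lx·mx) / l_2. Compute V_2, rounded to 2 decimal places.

2.44

lx = nx/n0 = nx/2000: 1, 0.51, 0.23, 0.09, 0.03, 0.01, 0
lx·mx for x ≥ 2: 0.345, 0.144, 0.063, 0.01, 0 → sum = 0.562
V_2 = 0.562 / l_2 = 0.562 / 0.23 = 2.443478… → 2.44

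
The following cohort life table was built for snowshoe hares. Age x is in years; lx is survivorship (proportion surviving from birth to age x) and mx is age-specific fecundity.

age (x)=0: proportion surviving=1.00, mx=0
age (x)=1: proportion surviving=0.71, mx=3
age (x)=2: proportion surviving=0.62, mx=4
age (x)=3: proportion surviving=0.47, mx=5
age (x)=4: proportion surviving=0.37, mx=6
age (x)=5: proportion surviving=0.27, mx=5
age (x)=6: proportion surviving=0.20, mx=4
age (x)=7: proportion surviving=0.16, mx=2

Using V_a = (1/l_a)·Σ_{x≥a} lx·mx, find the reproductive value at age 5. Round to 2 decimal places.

9.15

lx·mx for x ≥ 5: 1.35, 0.8, 0.32 → sum = 2.47
V_5 = 2.47 / l_5 = 2.47 / 0.27 = 9.148148… → 9.15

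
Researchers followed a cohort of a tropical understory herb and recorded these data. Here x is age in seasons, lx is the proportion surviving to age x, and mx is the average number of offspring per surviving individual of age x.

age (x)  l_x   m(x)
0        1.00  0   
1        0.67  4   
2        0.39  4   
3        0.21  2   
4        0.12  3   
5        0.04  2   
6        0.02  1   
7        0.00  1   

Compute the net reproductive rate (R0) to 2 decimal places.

lx·mx by age: 0, 2.68, 1.56, 0.42, 0.36, 0.08, 0.02, 0
R0 = Σ lx·mx = 5.12 → 5.12

5.12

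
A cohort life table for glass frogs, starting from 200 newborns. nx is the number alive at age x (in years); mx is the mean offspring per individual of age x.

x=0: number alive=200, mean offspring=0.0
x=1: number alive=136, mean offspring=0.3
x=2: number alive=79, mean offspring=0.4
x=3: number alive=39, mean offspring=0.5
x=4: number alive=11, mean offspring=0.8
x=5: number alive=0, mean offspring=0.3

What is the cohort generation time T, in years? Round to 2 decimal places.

1.96

lx = nx/n0 = nx/200: 1, 0.68, 0.395, 0.195, 0.055, 0
lx·mx: 0, 0.204, 0.158, 0.0975, 0.044, 0 → R0 = 0.5035
x·lx·mx: 0, 0.204, 0.316, 0.2925, 0.176, 0 → Σ = 0.9885
T = 0.9885 / 0.5035 = 1.963257… → 1.96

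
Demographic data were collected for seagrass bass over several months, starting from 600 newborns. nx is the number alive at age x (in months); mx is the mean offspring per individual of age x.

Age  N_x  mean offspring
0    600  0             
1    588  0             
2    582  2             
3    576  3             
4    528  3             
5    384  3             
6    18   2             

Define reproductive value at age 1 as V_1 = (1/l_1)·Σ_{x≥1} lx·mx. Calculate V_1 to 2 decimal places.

lx = nx/n0 = nx/600: 1, 0.98, 0.97, 0.96, 0.88, 0.64, 0.03
lx·mx for x ≥ 1: 0, 1.94, 2.88, 2.64, 1.92, 0.06 → sum = 9.44
V_1 = 9.44 / l_1 = 9.44 / 0.98 = 9.632653… → 9.63

9.63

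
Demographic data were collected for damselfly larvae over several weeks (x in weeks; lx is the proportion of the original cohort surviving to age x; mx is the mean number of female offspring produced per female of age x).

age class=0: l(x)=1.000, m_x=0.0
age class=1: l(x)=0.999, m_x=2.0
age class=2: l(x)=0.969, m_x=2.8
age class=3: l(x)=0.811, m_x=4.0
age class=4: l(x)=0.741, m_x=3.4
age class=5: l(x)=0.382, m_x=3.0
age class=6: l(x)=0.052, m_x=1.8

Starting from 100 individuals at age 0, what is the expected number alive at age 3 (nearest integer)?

81

Expected survivors = N0 · l_3 = 100 × 0.811 = 81.1 → 81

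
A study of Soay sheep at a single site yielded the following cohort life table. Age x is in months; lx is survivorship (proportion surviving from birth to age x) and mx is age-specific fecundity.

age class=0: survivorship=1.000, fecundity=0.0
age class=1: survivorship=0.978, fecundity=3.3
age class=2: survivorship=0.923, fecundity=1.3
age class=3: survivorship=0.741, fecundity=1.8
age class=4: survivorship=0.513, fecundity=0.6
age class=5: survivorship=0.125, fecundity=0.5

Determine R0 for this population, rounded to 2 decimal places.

lx·mx by age: 0, 3.2274, 1.1999, 1.3338, 0.3078, 0.0625
R0 = Σ lx·mx = 6.1314 → 6.13

6.13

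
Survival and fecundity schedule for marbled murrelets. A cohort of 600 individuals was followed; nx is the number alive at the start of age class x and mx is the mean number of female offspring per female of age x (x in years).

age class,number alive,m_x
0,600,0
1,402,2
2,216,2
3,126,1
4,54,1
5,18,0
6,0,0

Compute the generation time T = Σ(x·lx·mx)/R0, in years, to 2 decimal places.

1.60

lx = nx/n0 = nx/600: 1, 0.67, 0.36, 0.21, 0.09, 0.03, 0
lx·mx: 0, 1.34, 0.72, 0.21, 0.09, 0, 0 → R0 = 2.36
x·lx·mx: 0, 1.34, 1.44, 0.63, 0.36, 0, 0 → Σ = 3.77
T = 3.77 / 2.36 = 1.597458… → 1.60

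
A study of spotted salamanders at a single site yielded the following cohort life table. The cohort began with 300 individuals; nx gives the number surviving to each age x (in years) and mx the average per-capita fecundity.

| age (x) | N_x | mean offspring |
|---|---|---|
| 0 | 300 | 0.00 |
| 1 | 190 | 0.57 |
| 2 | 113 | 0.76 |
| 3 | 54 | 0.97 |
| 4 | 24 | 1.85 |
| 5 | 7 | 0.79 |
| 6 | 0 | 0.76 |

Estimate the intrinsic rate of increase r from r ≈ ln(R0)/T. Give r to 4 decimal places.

-0.0054

lx = nx/n0 = nx/300: 1, 0.63333…, 0.37667…, 0.18, 0.08, 0.02333…, 0
R0 = Σ lx·mx = 0 + 0.361… + 0.28627… + 0.1746 + 0.148 + 0.01843… + 0 = 0.9883…
Σ x·lx·mx = 2.1415…; T = 2.1415…/0.9883… = 2.16685…
r ≈ ln(R0)/T = ln(0.9883…)/2.16685… = -0.005431… → -0.0054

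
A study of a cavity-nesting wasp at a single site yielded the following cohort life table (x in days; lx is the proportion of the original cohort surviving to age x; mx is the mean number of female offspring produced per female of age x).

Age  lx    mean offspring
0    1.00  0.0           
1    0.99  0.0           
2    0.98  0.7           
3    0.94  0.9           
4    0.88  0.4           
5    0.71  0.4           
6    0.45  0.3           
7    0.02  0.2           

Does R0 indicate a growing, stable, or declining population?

growing

R0 = Σ lx·mx = 0 + 0 + 0.686 + 0.846 + 0.352 + 0.284 + 0.135 + 0.004 = 2.307
R0 > 1, so the population is growing.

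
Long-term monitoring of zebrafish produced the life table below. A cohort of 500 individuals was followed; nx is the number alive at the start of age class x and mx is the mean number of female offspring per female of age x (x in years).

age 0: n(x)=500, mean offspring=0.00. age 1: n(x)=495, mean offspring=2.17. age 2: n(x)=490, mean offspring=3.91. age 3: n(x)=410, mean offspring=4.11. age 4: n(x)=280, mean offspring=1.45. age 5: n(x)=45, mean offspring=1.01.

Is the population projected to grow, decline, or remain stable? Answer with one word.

lx = nx/n0 = nx/500: 1, 0.99, 0.98, 0.82, 0.56, 0.09
R0 = Σ lx·mx = 0 + 2.1483 + 3.8318 + 3.3702 + 0.812 + 0.0909 = 10.2532
R0 > 1, so the population is growing.

growing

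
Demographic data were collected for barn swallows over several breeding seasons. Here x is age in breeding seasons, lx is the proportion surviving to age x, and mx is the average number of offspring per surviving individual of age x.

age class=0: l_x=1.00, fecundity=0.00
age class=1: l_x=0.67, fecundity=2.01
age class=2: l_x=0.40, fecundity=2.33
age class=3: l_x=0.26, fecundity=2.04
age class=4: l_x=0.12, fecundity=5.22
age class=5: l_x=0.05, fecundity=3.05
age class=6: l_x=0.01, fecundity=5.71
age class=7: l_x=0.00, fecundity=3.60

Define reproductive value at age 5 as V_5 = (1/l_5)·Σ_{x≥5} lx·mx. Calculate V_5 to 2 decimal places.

4.19

lx·mx for x ≥ 5: 0.1525, 0.0571, 0 → sum = 0.2096
V_5 = 0.2096 / l_5 = 0.2096 / 0.05 = 4.192 → 4.19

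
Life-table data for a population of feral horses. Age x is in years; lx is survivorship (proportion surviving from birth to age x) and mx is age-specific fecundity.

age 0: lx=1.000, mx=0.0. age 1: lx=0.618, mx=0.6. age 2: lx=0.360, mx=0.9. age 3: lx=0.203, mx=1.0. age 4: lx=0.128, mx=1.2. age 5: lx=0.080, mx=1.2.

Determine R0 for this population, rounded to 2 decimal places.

1.15

lx·mx by age: 0, 0.3708, 0.324, 0.203, 0.1536, 0.096
R0 = Σ lx·mx = 1.1474 → 1.15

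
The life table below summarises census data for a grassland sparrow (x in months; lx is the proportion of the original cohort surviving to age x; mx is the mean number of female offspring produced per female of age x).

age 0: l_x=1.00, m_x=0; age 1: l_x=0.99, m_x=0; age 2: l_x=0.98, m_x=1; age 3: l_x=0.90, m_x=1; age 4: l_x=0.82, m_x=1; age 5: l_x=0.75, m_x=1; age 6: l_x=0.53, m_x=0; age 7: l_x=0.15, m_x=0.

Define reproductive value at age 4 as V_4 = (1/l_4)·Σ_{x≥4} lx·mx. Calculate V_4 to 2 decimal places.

1.91

lx·mx for x ≥ 4: 0.82, 0.75, 0, 0 → sum = 1.57
V_4 = 1.57 / l_4 = 1.57 / 0.82 = 1.914634… → 1.91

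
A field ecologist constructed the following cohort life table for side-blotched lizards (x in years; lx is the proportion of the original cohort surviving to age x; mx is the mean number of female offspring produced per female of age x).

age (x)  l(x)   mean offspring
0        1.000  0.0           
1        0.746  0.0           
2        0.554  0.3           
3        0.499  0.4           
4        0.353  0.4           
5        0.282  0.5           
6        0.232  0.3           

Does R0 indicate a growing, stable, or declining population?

declining

R0 = Σ lx·mx = 0 + 0 + 0.1662 + 0.1996 + 0.1412 + 0.141 + 0.0696 = 0.7176
R0 < 1, so the population is declining.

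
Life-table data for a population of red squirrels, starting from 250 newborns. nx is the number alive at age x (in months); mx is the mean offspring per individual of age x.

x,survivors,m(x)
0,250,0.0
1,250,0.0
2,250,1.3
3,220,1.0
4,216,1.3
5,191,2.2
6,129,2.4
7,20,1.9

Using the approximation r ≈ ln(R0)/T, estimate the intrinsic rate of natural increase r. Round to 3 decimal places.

0.443

lx = nx/n0 = nx/250: 1, 1, 1, 0.88, 0.864, 0.764, 0.516, 0.08
R0 = Σ lx·mx = 0 + 0 + 1.3 + 0.88 + 1.1232 + 1.6808 + 1.2384 + 0.152 = 6.3744
Σ x·lx·mx = 26.6312; T = 26.6312/6.3744 = 4.17784…
r ≈ ln(R0)/T = ln(6.3744)/4.17784… = 0.44336… → 0.443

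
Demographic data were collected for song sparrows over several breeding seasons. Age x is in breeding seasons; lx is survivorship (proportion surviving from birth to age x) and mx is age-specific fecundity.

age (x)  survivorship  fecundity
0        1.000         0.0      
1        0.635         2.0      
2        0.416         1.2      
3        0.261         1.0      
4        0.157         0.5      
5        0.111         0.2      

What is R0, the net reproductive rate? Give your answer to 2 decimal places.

2.13

lx·mx by age: 0, 1.27, 0.4992, 0.261, 0.0785, 0.0222
R0 = Σ lx·mx = 2.1309 → 2.13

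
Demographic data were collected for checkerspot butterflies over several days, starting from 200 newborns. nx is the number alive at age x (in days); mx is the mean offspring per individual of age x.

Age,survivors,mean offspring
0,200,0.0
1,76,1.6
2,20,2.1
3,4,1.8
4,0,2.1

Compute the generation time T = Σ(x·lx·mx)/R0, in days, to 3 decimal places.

1.330

lx = nx/n0 = nx/200: 1, 0.38, 0.1, 0.02, 0
lx·mx: 0, 0.608, 0.21, 0.036, 0 → R0 = 0.854
x·lx·mx: 0, 0.608, 0.42, 0.108, 0 → Σ = 1.136
T = 1.136 / 0.854 = 1.330211… → 1.330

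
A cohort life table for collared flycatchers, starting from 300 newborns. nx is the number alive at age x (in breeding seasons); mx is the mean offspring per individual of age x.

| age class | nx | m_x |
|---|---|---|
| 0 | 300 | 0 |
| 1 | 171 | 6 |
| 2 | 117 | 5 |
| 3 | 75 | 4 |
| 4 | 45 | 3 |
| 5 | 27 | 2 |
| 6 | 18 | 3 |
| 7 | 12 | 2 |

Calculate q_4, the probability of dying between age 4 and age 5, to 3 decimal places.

0.400

lx = nx/n0 = nx/300: 1, 0.57, 0.39, 0.25, 0.15, 0.09, 0.06, 0.04
q_4 = (l_4 − l_5) / l_4 = (0.15 − 0.09) / 0.15
     = 0.06 / 0.15 = 0.4 → 0.400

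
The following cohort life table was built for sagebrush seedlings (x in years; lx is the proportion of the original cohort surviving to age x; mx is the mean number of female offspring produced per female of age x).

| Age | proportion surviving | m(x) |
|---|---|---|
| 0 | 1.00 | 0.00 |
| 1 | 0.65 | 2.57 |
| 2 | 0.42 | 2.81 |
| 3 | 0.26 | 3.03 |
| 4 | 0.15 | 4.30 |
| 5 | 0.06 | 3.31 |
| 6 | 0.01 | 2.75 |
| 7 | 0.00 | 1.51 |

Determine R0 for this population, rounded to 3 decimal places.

lx·mx by age: 0, 1.6705, 1.1802, 0.7878, 0.645, 0.1986, 0.0275, 0
R0 = Σ lx·mx = 4.5096 → 4.510

4.510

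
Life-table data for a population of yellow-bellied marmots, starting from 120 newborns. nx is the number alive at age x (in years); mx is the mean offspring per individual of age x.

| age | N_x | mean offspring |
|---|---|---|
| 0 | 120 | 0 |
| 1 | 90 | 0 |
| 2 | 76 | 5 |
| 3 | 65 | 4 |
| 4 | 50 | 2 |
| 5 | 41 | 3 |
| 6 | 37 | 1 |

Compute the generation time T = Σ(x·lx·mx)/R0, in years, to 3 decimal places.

3.086

lx = nx/n0 = nx/120: 1, 0.75, 0.63333…, 0.54167…, 0.41667…, 0.34167…, 0.30833…
lx·mx: 0, 0, 3.166667…, 2.166667…, 0.833333…, 1.025…, 0.308333… → R0 = 7.5…
x·lx·mx: 0, 0, 6.333333…, 6.5…, 3.333333…, 5.125…, 1.85… → Σ = 23.141667…
T = 23.141667… / 7.5… = 3.085556… → 3.086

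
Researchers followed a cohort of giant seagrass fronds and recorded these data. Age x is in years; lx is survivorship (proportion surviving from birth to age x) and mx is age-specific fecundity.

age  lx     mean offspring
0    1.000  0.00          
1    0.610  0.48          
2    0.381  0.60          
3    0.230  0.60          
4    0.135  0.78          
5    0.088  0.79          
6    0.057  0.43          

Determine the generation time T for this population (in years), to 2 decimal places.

2.42

lx·mx: 0, 0.2928, 0.2286, 0.138, 0.1053, 0.06952, 0.02451 → R0 = 0.85873
x·lx·mx: 0, 0.2928, 0.4572, 0.414, 0.4212, 0.3476, 0.14706 → Σ = 2.07986
T = 2.07986 / 0.85873 = 2.422019… → 2.42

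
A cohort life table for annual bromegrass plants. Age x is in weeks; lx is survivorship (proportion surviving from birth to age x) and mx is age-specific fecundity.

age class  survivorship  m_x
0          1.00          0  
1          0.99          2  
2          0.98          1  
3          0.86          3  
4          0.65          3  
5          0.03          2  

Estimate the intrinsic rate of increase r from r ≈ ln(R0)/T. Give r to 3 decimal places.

0.772

R0 = Σ lx·mx = 0 + 1.98 + 0.98 + 2.58 + 1.95 + 0.06 = 7.55
Σ x·lx·mx = 19.78; T = 19.78/7.55 = 2.61987…
r ≈ ln(R0)/T = ln(7.55)/2.61987… = 0.77162… → 0.772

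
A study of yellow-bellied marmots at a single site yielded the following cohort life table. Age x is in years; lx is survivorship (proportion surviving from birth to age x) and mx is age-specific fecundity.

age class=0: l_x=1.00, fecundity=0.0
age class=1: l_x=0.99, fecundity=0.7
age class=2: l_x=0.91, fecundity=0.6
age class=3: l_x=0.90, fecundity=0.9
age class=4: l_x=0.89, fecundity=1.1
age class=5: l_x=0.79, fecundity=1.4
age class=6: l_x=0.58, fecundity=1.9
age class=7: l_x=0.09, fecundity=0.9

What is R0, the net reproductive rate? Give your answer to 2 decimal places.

lx·mx by age: 0, 0.693, 0.546, 0.81, 0.979, 1.106, 1.102, 0.081
R0 = Σ lx·mx = 5.317 → 5.32

5.32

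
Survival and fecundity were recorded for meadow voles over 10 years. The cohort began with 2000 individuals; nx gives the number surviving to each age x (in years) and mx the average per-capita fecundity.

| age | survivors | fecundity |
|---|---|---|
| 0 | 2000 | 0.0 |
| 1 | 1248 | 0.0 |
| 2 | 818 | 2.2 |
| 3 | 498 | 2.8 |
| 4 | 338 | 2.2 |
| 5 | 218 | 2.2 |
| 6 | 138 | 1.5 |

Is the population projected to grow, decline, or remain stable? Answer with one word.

growing

lx = nx/n0 = nx/2000: 1, 0.624, 0.409, 0.249, 0.169, 0.109, 0.069
R0 = Σ lx·mx = 0 + 0 + 0.8998 + 0.6972 + 0.3718 + 0.2398 + 0.1035 = 2.3121
R0 > 1, so the population is growing.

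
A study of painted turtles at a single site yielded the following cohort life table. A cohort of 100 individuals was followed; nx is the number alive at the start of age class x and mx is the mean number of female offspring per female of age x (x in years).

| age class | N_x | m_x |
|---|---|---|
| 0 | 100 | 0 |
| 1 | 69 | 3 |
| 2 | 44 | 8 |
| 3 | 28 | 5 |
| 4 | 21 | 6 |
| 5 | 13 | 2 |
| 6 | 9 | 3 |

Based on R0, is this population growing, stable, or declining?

lx = nx/n0 = nx/100: 1, 0.69, 0.44, 0.28, 0.21, 0.13, 0.09
R0 = Σ lx·mx = 0 + 2.07 + 3.52 + 1.4 + 1.26 + 0.26 + 0.27 = 8.78
R0 > 1, so the population is growing.

growing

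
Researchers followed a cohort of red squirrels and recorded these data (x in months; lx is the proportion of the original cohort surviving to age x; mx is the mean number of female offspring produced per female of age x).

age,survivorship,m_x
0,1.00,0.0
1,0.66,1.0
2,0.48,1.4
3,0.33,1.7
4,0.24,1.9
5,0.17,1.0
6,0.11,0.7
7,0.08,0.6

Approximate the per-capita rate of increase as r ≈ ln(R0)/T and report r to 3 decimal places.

0.359

R0 = Σ lx·mx = 0 + 0.66 + 0.672 + 0.561 + 0.456 + 0.17 + 0.077 + 0.048 = 2.644
Σ x·lx·mx = 7.159; T = 7.159/2.644 = 2.70764…
r ≈ ln(R0)/T = ln(2.644)/2.70764… = 0.35909… → 0.359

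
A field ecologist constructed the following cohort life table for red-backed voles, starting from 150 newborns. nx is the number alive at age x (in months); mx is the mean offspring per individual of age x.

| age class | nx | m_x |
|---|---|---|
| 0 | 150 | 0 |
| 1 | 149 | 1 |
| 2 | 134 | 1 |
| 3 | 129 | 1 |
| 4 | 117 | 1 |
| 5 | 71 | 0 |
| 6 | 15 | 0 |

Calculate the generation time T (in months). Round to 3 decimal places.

2.405

lx = nx/n0 = nx/150: 1, 0.99333…, 0.89333…, 0.86, 0.78, 0.47333…, 0.1
lx·mx: 0, 0.993333…, 0.893333…, 0.86, 0.78, 0, 0 → R0 = 3.526667…
x·lx·mx: 0, 0.993333…, 1.786667…, 2.58, 3.12, 0, 0 → Σ = 8.48…
T = 8.48… / 3.526667… = 2.404537… → 2.405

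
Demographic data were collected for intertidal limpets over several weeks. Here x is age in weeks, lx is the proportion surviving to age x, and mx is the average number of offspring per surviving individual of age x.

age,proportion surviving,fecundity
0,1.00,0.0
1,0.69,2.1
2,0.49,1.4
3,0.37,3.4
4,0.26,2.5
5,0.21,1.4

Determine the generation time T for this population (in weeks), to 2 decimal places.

lx·mx: 0, 1.449, 0.686, 1.258, 0.65, 0.294 → R0 = 4.337
x·lx·mx: 0, 1.449, 1.372, 3.774, 2.6, 1.47 → Σ = 10.665
T = 10.665 / 4.337 = 2.459073… → 2.46

2.46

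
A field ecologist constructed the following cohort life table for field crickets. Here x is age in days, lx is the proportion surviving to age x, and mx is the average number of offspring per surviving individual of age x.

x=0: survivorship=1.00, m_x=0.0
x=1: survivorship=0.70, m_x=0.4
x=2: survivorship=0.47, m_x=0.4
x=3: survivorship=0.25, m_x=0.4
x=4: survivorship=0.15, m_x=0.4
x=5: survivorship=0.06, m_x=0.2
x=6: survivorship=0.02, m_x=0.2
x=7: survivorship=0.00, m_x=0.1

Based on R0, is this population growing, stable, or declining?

R0 = Σ lx·mx = 0 + 0.28 + 0.188 + 0.1 + 0.06 + 0.012 + 0.004 + 0 = 0.644
R0 < 1, so the population is declining.

declining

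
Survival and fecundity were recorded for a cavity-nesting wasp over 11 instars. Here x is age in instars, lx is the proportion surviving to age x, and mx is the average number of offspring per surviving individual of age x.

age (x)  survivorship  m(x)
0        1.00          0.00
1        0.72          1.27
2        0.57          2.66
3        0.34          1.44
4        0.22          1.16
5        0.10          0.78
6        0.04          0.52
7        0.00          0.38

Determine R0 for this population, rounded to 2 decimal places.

3.27

lx·mx by age: 0, 0.9144, 1.5162, 0.4896, 0.2552, 0.078, 0.0208, 0
R0 = Σ lx·mx = 3.2742 → 3.27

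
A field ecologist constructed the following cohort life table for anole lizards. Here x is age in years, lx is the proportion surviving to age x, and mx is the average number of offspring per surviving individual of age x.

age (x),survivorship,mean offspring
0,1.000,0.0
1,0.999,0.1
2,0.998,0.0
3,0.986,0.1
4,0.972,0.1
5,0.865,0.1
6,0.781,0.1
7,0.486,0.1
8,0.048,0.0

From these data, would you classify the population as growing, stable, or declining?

R0 = Σ lx·mx = 0 + 0.0999 + 0 + 0.0986 + 0.0972 + 0.0865 + 0.0781 + 0.0486 + 0 = 0.5089
R0 < 1, so the population is declining.

declining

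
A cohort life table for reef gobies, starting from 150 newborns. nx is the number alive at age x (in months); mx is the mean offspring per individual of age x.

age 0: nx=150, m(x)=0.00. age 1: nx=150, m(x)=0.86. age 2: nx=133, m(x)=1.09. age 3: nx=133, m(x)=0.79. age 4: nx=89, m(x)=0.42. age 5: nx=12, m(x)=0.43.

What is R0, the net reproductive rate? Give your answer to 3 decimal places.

lx = nx/n0 = nx/150: 1, 1, 0.88667…, 0.88667…, 0.59333…, 0.08
lx·mx by age: 0, 0.86, 0.966467…, 0.700467…, 0.2492…, 0.0344
R0 = Σ lx·mx = 2.810533… → 2.811

2.811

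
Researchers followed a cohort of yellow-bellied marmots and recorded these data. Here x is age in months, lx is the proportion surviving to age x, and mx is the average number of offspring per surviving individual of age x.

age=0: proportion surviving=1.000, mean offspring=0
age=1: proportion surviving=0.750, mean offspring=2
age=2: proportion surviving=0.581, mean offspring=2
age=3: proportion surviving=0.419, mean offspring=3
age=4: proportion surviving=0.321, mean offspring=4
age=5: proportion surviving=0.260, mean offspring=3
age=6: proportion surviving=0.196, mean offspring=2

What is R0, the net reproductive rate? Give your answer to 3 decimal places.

6.375

lx·mx by age: 0, 1.5, 1.162, 1.257, 1.284, 0.78, 0.392
R0 = Σ lx·mx = 6.375 → 6.375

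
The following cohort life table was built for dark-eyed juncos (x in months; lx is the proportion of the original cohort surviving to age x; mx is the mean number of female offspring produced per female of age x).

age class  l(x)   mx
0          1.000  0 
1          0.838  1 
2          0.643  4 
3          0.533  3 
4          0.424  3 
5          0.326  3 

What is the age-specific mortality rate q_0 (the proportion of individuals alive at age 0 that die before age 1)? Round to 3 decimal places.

0.162

q_0 = (l_0 − l_1) / l_0 = (1 − 0.838) / 1
     = 0.162 / 1 = 0.162 → 0.162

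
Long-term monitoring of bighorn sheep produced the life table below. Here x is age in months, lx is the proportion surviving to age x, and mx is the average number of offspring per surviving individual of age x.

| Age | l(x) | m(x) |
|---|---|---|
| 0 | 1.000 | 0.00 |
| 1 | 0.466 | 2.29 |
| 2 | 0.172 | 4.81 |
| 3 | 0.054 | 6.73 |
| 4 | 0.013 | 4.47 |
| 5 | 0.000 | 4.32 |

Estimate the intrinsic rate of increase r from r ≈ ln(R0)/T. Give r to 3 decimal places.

0.481

R0 = Σ lx·mx = 0 + 1.06714 + 0.82732 + 0.36342 + 0.05811 + 0 = 2.31599
Σ x·lx·mx = 4.04448; T = 4.04448/2.31599 = 1.74633…
r ≈ ln(R0)/T = ln(2.31599)/1.74633… = 0.48092… → 0.481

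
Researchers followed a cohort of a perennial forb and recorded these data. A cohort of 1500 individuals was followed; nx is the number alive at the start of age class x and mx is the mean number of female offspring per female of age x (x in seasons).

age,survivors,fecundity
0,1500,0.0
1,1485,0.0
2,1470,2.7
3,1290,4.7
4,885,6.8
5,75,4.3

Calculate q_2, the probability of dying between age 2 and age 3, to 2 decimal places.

lx = nx/n0 = nx/1500: 1, 0.99, 0.98, 0.86, 0.59, 0.05
q_2 = (l_2 − l_3) / l_2 = (0.98 − 0.86) / 0.98
     = 0.12 / 0.98 = 0.122449… → 0.12

0.12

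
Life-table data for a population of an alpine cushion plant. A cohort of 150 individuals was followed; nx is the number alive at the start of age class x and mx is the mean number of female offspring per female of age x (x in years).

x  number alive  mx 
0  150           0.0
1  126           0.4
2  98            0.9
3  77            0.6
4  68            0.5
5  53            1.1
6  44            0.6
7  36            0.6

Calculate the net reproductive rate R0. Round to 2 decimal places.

2.17

lx = nx/n0 = nx/150: 1, 0.84, 0.65333…, 0.51333…, 0.45333…, 0.35333…, 0.29333…, 0.24
lx·mx by age: 0, 0.336, 0.588…, 0.308…, 0.226667…, 0.388667…, 0.176…, 0.144
R0 = Σ lx·mx = 2.167333… → 2.17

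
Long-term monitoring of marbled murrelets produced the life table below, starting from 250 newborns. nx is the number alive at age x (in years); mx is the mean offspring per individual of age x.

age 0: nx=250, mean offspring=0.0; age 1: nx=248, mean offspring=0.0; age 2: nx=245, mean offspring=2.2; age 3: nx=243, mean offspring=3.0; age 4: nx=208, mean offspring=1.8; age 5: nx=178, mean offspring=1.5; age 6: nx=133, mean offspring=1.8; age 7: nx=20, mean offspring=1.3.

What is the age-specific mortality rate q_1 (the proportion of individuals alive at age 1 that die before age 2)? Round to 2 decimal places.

lx = nx/n0 = nx/250: 1, 0.992, 0.98, 0.972, 0.832, 0.712, 0.532, 0.08
q_1 = (l_1 − l_2) / l_1 = (0.992 − 0.98) / 0.992
     = 0.012 / 0.992 = 0.012097… → 0.01

0.01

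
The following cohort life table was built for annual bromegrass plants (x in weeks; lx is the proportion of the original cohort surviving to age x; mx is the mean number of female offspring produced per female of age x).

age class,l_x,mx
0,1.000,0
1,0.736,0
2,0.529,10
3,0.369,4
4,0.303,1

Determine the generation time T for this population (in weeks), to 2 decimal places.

2.29

lx·mx: 0, 0, 5.29, 1.476, 0.303 → R0 = 7.069
x·lx·mx: 0, 0, 10.58, 4.428, 1.212 → Σ = 16.22
T = 16.22 / 7.069 = 2.294525… → 2.29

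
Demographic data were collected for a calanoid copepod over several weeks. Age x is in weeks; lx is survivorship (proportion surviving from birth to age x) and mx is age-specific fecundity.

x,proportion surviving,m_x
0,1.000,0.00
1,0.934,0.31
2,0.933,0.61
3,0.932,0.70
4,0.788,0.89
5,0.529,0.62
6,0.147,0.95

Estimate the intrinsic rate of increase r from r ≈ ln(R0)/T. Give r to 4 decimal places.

0.3048

R0 = Σ lx·mx = 0 + 0.28954 + 0.56913 + 0.6524 + 0.70132 + 0.32798 + 0.13965 = 2.68002
Σ x·lx·mx = 8.66808; T = 8.66808/2.68002 = 3.23433…
r ≈ ln(R0)/T = ln(2.68002)/3.23433… = 0.3048… → 0.3048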